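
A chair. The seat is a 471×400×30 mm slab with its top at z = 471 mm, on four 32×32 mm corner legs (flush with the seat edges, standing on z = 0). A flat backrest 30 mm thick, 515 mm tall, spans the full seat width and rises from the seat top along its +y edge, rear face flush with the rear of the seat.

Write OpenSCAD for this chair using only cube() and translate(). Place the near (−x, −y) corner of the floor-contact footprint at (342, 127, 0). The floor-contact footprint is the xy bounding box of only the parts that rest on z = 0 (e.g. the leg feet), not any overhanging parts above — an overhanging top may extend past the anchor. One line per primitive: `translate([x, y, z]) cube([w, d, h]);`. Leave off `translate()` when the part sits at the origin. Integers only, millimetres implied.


translate([342, 127, 441]) cube([471, 400, 30]);
translate([342, 127, 0]) cube([32, 32, 441]);
translate([781, 127, 0]) cube([32, 32, 441]);
translate([342, 495, 0]) cube([32, 32, 441]);
translate([781, 495, 0]) cube([32, 32, 441]);
translate([342, 497, 471]) cube([471, 30, 515]);


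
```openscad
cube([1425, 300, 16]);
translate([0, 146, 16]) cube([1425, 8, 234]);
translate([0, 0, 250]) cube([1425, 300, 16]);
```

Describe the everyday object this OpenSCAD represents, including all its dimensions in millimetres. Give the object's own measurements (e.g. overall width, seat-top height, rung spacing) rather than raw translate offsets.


An I-beam lying along x, 1425 mm long. Overall section height 266 mm. Two flanges 300 mm wide (y) and 16 mm thick, one on the floor and one at the top; a web 8 mm thick runs between them, centred on the flange width.


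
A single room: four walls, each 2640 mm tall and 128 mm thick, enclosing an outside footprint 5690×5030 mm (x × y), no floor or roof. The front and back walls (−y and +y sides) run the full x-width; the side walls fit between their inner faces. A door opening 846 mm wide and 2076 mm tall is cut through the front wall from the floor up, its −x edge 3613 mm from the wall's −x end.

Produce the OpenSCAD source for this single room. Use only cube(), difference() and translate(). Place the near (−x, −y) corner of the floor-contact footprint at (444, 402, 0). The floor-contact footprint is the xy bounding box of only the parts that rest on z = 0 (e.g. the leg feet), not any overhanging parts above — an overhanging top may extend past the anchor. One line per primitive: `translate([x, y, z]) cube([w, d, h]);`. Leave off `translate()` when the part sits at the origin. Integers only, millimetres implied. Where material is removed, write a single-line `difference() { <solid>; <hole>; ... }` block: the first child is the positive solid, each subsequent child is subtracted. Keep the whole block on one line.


difference() { translate([444, 402, 0]) cube([5690, 128, 2640]); translate([4057, 402, 0]) cube([846, 128, 2076]); }
translate([444, 5304, 0]) cube([5690, 128, 2640]);
translate([444, 530, 0]) cube([128, 4774, 2640]);
translate([6006, 530, 0]) cube([128, 4774, 2640]);


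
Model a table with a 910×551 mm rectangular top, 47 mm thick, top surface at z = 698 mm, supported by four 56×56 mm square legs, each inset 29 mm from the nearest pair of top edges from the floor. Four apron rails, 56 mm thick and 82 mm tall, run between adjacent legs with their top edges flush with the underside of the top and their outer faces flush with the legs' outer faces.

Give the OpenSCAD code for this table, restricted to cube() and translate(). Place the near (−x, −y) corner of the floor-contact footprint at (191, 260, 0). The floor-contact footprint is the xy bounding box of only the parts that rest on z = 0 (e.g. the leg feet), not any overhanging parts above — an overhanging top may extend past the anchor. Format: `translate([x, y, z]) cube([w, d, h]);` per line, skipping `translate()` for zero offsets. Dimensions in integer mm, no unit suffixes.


translate([162, 231, 651]) cube([910, 551, 47]);
translate([191, 260, 0]) cube([56, 56, 651]);
translate([987, 260, 0]) cube([56, 56, 651]);
translate([191, 697, 0]) cube([56, 56, 651]);
translate([987, 697, 0]) cube([56, 56, 651]);
translate([247, 260, 569]) cube([740, 56, 82]);
translate([247, 697, 569]) cube([740, 56, 82]);
translate([191, 316, 569]) cube([56, 381, 82]);
translate([987, 316, 569]) cube([56, 381, 82]);


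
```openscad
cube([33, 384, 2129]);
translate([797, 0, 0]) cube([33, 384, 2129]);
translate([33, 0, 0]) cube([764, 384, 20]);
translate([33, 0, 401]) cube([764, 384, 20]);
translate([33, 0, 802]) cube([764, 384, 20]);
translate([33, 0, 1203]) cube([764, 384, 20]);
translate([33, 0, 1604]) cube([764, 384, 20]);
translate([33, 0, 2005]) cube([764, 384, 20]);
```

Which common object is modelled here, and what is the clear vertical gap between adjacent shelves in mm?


A bookshelf. The clear shelf gap is 381 mm.

Two tall side panels with 6 horizontal boards between them — a bookshelf. The first two shelf undersides are at z = 0 and z = 401; with shelf thickness 20, the clear gap is 401 − 0 − 20 = 381 mm.


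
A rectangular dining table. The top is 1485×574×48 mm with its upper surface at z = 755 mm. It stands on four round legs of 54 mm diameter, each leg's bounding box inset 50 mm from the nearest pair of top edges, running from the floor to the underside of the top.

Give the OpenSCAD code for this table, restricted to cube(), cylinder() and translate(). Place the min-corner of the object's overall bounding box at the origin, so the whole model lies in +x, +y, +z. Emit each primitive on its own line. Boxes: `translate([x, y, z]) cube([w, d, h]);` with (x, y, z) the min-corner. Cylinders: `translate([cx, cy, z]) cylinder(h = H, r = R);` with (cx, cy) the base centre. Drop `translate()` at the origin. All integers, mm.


translate([0, 0, 707]) cube([1485, 574, 48]);
translate([77, 77, 0]) cylinder(h = 707, r = 27);
translate([1408, 77, 0]) cylinder(h = 707, r = 27);
translate([77, 497, 0]) cylinder(h = 707, r = 27);
translate([1408, 497, 0]) cylinder(h = 707, r = 27);


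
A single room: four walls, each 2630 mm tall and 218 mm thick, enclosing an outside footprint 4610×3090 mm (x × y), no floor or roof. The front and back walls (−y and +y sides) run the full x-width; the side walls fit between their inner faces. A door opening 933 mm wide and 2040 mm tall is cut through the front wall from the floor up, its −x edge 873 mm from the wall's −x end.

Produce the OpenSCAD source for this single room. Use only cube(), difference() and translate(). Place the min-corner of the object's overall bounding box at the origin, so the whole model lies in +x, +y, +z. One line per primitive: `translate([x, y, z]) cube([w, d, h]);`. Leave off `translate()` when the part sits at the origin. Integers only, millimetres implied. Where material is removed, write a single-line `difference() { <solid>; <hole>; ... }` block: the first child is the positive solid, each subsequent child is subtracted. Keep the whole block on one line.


difference() { cube([4610, 218, 2630]); translate([873, 0, 0]) cube([933, 218, 2040]); }
translate([0, 2872, 0]) cube([4610, 218, 2630]);
translate([0, 218, 0]) cube([218, 2654, 2630]);
translate([4392, 218, 0]) cube([218, 2654, 2630]);


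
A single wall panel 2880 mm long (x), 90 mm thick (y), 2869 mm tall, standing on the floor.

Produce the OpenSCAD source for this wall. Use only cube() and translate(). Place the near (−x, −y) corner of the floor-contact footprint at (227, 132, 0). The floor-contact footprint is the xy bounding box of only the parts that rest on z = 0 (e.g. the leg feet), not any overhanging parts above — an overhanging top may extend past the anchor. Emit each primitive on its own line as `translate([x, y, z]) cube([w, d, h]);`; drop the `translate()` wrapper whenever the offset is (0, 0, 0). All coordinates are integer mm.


translate([227, 132, 0]) cube([2880, 90, 2869]);


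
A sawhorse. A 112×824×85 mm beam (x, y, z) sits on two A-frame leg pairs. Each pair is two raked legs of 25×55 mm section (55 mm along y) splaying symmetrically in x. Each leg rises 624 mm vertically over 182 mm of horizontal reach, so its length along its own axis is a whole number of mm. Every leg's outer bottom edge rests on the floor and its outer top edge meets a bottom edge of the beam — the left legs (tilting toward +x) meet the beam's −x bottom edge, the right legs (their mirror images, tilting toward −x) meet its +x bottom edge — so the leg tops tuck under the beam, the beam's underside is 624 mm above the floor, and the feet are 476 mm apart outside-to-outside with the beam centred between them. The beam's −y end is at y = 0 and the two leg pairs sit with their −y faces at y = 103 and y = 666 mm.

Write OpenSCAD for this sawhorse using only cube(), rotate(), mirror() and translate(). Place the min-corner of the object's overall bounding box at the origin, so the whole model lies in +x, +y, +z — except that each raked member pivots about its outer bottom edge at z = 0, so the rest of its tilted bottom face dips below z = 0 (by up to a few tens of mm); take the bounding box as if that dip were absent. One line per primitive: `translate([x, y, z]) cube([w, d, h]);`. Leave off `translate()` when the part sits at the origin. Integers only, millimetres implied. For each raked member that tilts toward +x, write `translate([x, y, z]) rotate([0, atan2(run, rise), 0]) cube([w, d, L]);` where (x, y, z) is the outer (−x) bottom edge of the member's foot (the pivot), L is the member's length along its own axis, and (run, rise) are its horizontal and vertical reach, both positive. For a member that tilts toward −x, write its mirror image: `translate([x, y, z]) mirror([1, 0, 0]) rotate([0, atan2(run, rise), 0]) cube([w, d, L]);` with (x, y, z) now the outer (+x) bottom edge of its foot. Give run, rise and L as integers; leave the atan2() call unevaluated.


translate([182, 0, 624]) cube([112, 824, 85]);
translate([0, 103, 0]) rotate([0, atan2(182, 624), 0]) cube([25, 55, 650]);
translate([476, 103, 0]) mirror([1, 0, 0]) rotate([0, atan2(182, 624), 0]) cube([25, 55, 650]);
translate([0, 666, 0]) rotate([0, atan2(182, 624), 0]) cube([25, 55, 650]);
translate([476, 666, 0]) mirror([1, 0, 0]) rotate([0, atan2(182, 624), 0]) cube([25, 55, 650]);


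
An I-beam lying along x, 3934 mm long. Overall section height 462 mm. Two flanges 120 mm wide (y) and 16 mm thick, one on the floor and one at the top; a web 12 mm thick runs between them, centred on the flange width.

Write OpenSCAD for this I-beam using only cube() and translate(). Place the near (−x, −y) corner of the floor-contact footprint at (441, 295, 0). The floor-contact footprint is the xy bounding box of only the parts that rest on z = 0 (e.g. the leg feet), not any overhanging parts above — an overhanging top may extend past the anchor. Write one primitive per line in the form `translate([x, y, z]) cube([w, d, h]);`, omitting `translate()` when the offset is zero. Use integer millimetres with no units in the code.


translate([441, 295, 0]) cube([3934, 120, 16]);
translate([441, 349, 16]) cube([3934, 12, 430]);
translate([441, 295, 446]) cube([3934, 120, 16]);


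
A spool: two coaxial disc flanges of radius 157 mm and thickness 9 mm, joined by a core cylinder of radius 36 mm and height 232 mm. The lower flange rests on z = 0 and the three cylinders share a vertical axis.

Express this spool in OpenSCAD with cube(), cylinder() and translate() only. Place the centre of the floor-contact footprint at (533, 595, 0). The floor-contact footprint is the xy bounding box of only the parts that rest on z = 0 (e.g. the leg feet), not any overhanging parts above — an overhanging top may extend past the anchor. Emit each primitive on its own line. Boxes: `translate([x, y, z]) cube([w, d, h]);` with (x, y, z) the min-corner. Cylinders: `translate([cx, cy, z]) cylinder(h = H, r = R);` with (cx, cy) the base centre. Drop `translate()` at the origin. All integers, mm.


translate([533, 595, 0]) cylinder(h = 9, r = 157);
translate([533, 595, 9]) cylinder(h = 232, r = 36);
translate([533, 595, 241]) cylinder(h = 9, r = 157);


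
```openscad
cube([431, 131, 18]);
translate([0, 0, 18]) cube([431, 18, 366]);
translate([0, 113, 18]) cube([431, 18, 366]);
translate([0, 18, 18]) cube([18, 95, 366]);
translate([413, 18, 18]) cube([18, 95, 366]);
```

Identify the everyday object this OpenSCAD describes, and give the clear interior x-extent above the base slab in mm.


An open box. The internal width is 395 mm.

A 431×131 base slab with four walls standing on it — an open box. The base is 431 mm wide and the walls are 18 mm thick, so the internal width is 431 − 2 × 18 = 395 mm.


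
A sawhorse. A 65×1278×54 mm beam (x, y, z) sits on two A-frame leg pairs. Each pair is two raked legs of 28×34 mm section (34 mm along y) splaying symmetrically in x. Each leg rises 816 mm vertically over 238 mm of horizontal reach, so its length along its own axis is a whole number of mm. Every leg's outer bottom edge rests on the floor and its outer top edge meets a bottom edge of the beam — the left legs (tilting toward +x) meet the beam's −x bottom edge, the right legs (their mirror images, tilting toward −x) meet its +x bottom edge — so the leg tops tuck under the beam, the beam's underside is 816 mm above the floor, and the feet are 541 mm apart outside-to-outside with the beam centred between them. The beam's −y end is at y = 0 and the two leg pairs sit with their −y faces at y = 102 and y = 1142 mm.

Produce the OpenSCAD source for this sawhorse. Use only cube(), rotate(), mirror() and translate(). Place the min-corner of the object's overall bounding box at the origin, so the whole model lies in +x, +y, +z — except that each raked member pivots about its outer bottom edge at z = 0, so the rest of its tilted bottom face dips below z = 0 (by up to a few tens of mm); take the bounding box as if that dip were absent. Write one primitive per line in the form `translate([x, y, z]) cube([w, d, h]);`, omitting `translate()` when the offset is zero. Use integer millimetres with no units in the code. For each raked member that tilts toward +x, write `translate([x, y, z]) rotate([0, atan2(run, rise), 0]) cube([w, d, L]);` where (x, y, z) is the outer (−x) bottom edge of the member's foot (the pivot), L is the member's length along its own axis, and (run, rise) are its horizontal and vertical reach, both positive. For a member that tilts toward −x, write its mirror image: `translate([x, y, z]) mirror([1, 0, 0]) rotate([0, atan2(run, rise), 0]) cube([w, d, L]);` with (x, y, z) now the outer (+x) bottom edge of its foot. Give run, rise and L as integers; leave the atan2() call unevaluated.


translate([238, 0, 816]) cube([65, 1278, 54]);
translate([0, 102, 0]) rotate([0, atan2(238, 816), 0]) cube([28, 34, 850]);
translate([541, 102, 0]) mirror([1, 0, 0]) rotate([0, atan2(238, 816), 0]) cube([28, 34, 850]);
translate([0, 1142, 0]) rotate([0, atan2(238, 816), 0]) cube([28, 34, 850]);
translate([541, 1142, 0]) mirror([1, 0, 0]) rotate([0, atan2(238, 816), 0]) cube([28, 34, 850]);


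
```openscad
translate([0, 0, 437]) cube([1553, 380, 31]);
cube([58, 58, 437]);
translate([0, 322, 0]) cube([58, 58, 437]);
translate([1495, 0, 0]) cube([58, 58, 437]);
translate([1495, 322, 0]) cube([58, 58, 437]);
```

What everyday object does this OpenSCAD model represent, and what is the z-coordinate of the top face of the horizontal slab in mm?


A bench. The seat-top height is 468 mm.

A long slab on four corner posts — a bench. The slab sits at z = 437 with thickness 31, so the top is 437 + 31 = 468 mm.


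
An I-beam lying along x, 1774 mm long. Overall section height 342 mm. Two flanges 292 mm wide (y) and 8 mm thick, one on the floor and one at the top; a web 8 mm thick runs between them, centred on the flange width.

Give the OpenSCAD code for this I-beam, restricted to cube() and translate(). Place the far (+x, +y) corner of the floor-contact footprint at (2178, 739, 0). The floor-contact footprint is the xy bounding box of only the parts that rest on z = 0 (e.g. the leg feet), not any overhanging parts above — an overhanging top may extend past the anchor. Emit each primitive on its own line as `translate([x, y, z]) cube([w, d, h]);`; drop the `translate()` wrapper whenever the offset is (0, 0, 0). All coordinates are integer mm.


translate([404, 447, 0]) cube([1774, 292, 8]);
translate([404, 589, 8]) cube([1774, 8, 326]);
translate([404, 447, 334]) cube([1774, 292, 8]);


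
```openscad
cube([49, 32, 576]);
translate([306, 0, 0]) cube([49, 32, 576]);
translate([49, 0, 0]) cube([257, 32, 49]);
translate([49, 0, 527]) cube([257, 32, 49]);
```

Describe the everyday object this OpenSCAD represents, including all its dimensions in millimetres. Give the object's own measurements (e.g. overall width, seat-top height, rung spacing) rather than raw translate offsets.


A rectangular picture frame lying in the x–z plane (depth along y). The opening is 257 mm wide (x) by 478 mm tall (z), surrounded by a border 49 mm wide on all four sides. The frame is 32 mm deep and is made of two full-height vertical stiles with two horizontal rails fitted between them.


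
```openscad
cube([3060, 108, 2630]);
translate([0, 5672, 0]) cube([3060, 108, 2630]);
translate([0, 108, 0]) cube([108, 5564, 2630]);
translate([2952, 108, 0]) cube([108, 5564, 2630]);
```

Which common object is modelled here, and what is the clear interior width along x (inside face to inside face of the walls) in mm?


A house (or room) frame. The interior width is 2844 mm.

Four 2630 mm walls enclosing a rectangle with no floor or roof — a room or house frame. Outside width is 3060 mm and wall thickness is 108 mm, so the interior width is 3060 − 2 × 108 = 2844 mm.


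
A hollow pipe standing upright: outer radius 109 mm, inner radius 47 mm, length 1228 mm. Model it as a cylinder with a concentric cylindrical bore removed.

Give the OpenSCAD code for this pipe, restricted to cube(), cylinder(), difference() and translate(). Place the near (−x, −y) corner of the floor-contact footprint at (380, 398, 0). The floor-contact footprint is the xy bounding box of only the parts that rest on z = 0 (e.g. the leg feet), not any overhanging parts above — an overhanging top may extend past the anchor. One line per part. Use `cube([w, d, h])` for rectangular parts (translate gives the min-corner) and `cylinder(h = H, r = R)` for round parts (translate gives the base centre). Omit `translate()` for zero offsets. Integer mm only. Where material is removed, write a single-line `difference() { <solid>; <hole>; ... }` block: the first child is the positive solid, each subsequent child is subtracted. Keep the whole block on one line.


difference() { translate([489, 507, 0]) cylinder(h = 1228, r = 109); translate([489, 507, 0]) cylinder(h = 1228, r = 47); }


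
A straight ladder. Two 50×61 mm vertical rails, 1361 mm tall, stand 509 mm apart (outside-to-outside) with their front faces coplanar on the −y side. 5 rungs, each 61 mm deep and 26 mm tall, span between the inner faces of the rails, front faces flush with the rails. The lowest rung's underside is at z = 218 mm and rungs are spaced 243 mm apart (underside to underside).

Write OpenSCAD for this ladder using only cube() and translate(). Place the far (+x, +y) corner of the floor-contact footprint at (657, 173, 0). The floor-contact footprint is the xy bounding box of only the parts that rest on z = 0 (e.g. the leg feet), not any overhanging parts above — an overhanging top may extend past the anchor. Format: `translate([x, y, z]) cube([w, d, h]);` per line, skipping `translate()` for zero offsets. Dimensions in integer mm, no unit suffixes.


// rung span = 509 - 2*50 = 409
// rung[k] z = 218 + k*243
translate([148, 112, 0]) cube([50, 61, 1361]);
translate([607, 112, 0]) cube([50, 61, 1361]);
translate([198, 112, 218]) cube([409, 61, 26]);
translate([198, 112, 461]) cube([409, 61, 26]);
translate([198, 112, 704]) cube([409, 61, 26]);
translate([198, 112, 947]) cube([409, 61, 26]);
translate([198, 112, 1190]) cube([409, 61, 26]);


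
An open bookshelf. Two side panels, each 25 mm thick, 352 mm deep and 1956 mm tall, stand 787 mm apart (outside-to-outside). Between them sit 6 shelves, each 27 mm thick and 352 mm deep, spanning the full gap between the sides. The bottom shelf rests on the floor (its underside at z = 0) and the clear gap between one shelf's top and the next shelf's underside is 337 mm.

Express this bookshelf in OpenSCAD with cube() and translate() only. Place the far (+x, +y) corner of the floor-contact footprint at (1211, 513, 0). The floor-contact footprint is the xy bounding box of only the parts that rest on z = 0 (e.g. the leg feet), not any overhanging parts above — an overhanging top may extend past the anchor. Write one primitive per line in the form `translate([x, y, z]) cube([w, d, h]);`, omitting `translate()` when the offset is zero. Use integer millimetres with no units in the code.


translate([424, 161, 0]) cube([25, 352, 1956]);
translate([1186, 161, 0]) cube([25, 352, 1956]);
translate([449, 161, 0]) cube([737, 352, 27]);
translate([449, 161, 364]) cube([737, 352, 27]);
translate([449, 161, 728]) cube([737, 352, 27]);
translate([449, 161, 1092]) cube([737, 352, 27]);
translate([449, 161, 1456]) cube([737, 352, 27]);
translate([449, 161, 1820]) cube([737, 352, 27]);


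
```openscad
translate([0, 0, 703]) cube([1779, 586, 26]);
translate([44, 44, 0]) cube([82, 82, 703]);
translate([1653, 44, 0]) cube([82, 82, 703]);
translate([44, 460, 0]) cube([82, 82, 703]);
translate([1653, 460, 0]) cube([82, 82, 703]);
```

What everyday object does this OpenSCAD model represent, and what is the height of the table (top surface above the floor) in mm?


A table. The table height is 729 mm.

A 1779×586×26 slab sits at z = 703 on four 82 mm square posts — a table. The top surface is at 703 + 26 = 729 mm.


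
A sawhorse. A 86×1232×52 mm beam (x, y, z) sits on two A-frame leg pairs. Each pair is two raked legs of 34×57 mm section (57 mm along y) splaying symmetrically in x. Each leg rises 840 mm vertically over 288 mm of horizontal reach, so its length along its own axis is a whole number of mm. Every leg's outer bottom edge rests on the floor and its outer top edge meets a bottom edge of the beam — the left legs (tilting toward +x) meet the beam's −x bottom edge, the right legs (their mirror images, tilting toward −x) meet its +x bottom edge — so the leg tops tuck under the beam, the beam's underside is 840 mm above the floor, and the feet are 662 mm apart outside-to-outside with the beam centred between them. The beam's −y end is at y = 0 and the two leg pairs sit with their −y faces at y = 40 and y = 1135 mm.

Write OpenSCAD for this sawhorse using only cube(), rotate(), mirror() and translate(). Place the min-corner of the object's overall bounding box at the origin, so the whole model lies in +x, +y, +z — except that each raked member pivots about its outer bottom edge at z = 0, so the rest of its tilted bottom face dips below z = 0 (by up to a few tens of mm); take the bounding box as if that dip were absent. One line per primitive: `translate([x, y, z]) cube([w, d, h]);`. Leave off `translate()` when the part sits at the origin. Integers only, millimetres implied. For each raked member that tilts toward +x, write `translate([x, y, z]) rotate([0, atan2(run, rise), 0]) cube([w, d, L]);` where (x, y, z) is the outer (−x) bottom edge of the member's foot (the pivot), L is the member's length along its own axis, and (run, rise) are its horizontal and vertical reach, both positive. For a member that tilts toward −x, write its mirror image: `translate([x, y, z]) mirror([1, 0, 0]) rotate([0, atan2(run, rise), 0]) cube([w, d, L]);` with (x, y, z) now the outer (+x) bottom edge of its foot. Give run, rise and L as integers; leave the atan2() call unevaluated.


// leg length = √(288² + 840²) = 888
// right-leg outer foot x = 2·288 + 86 = 662
// beam min-corner = (288, 0, 840)
translate([288, 0, 840]) cube([86, 1232, 52]);
translate([0, 40, 0]) rotate([0, atan2(288, 840), 0]) cube([34, 57, 888]);
translate([662, 40, 0]) mirror([1, 0, 0]) rotate([0, atan2(288, 840), 0]) cube([34, 57, 888]);
translate([0, 1135, 0]) rotate([0, atan2(288, 840), 0]) cube([34, 57, 888]);
translate([662, 1135, 0]) mirror([1, 0, 0]) rotate([0, atan2(288, 840), 0]) cube([34, 57, 888]);


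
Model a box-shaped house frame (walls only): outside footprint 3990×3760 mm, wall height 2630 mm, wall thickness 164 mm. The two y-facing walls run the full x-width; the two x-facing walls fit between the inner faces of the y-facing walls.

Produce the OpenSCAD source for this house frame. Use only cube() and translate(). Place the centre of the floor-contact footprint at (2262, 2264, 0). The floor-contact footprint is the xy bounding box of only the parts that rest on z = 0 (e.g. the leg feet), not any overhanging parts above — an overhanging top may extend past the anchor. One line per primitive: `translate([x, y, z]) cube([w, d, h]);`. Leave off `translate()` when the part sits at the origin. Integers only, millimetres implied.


translate([267, 384, 0]) cube([3990, 164, 2630]);
translate([267, 3980, 0]) cube([3990, 164, 2630]);
translate([267, 548, 0]) cube([164, 3432, 2630]);
translate([4093, 548, 0]) cube([164, 3432, 2630]);


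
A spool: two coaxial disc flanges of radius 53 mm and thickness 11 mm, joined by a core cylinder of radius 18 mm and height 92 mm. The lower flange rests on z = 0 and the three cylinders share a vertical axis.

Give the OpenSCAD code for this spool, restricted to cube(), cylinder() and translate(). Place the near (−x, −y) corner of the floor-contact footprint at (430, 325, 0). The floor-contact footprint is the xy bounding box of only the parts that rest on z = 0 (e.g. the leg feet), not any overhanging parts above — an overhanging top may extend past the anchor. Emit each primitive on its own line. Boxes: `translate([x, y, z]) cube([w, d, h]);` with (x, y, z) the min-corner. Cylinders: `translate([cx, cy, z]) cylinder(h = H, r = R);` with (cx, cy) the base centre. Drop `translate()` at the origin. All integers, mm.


translate([483, 378, 0]) cylinder(h = 11, r = 53);
translate([483, 378, 11]) cylinder(h = 92, r = 18);
translate([483, 378, 103]) cylinder(h = 11, r = 53);


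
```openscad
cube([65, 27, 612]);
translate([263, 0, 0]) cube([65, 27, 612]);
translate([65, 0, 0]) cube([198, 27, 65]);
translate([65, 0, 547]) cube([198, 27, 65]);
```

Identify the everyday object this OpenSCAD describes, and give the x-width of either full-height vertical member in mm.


A picture frame. The border width is 65 mm.

Four thin pieces enclosing a rectangular opening — a picture frame. The two full-height stiles are 612 mm tall; the top rail sits at z = 547 and is 65 mm tall, so the border above the opening is 612 − 547 = 65 mm, matching the stile x-width.


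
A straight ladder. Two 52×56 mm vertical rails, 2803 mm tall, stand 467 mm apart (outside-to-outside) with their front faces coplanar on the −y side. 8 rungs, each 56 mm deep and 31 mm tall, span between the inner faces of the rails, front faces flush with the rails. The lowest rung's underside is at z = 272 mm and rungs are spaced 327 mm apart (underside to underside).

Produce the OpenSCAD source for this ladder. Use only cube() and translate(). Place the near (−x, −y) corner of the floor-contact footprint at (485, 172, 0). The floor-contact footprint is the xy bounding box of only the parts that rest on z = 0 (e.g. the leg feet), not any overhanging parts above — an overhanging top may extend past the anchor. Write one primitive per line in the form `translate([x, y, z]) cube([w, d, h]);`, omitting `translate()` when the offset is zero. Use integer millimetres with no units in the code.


translate([485, 172, 0]) cube([52, 56, 2803]);
translate([900, 172, 0]) cube([52, 56, 2803]);
translate([537, 172, 272]) cube([363, 56, 31]);
translate([537, 172, 599]) cube([363, 56, 31]);
translate([537, 172, 926]) cube([363, 56, 31]);
translate([537, 172, 1253]) cube([363, 56, 31]);
translate([537, 172, 1580]) cube([363, 56, 31]);
translate([537, 172, 1907]) cube([363, 56, 31]);
translate([537, 172, 2234]) cube([363, 56, 31]);
translate([537, 172, 2561]) cube([363, 56, 31]);


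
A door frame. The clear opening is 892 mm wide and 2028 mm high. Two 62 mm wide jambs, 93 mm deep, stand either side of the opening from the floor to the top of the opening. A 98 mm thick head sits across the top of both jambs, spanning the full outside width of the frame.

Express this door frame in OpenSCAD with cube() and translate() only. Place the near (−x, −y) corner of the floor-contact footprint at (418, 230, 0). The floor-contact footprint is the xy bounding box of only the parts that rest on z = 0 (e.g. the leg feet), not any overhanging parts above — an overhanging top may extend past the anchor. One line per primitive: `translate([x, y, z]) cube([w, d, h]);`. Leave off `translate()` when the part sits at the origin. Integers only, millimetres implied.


translate([418, 230, 0]) cube([62, 93, 2028]);
translate([1372, 230, 0]) cube([62, 93, 2028]);
translate([418, 230, 2028]) cube([1016, 93, 98]);


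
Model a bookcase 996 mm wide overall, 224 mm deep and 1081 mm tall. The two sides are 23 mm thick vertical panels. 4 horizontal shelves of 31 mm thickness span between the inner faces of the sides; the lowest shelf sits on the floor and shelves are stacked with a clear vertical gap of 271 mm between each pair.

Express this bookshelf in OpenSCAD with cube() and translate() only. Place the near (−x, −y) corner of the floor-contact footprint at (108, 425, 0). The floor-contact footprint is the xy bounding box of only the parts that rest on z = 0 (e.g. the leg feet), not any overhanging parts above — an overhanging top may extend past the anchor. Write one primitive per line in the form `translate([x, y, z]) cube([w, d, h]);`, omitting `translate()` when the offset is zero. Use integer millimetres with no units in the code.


translate([108, 425, 0]) cube([23, 224, 1081]);
translate([1081, 425, 0]) cube([23, 224, 1081]);
translate([131, 425, 0]) cube([950, 224, 31]);
translate([131, 425, 302]) cube([950, 224, 31]);
translate([131, 425, 604]) cube([950, 224, 31]);
translate([131, 425, 906]) cube([950, 224, 31]);


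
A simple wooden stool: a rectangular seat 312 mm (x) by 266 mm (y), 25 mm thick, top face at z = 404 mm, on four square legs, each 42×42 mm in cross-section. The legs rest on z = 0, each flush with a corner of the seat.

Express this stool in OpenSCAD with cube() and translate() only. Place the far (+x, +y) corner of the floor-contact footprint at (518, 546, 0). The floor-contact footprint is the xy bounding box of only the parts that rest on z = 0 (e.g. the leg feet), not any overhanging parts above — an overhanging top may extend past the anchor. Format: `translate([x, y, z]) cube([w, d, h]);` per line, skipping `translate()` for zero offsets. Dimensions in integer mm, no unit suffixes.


translate([206, 280, 379]) cube([312, 266, 25]);
translate([206, 280, 0]) cube([42, 42, 379]);
translate([476, 280, 0]) cube([42, 42, 379]);
translate([206, 504, 0]) cube([42, 42, 379]);
translate([476, 504, 0]) cube([42, 42, 379]);


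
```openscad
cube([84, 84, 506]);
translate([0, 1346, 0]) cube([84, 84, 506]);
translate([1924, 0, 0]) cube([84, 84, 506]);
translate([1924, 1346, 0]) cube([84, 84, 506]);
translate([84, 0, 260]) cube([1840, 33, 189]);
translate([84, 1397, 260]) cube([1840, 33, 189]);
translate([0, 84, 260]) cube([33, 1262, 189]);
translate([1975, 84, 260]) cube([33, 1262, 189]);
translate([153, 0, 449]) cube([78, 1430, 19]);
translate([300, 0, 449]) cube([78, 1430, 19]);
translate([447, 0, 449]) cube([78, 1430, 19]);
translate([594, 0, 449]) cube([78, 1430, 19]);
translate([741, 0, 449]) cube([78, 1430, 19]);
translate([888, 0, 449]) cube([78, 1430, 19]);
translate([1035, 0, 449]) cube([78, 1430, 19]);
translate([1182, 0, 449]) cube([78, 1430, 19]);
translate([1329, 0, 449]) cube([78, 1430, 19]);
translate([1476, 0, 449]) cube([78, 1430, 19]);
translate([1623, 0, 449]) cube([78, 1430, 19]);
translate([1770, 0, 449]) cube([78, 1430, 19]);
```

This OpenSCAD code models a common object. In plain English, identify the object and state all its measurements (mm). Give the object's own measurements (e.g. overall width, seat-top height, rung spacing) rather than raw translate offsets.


A bed frame 2008 mm long (x) by 1430 mm wide (y). Four 84×84 mm corner posts, 506 mm tall, at the corners of the footprint. Four rails of 33 mm thickness and 189 mm height run between adjacent posts with their undersides at z = 260 mm, their outer faces flush with the outside of the frame (the two x-running rails run between the posts' inner faces; the two y-running rails run between the posts' inner faces). 12 slats, each 78 mm wide (x) and 19 mm thick, lie across the top of the two x-running rails, running the full 1430 mm width of the frame in y; along x they sit between the end posts with a 69 mm gap after the −x posts and between neighbouring slats, leaving 76 mm before the +x posts.


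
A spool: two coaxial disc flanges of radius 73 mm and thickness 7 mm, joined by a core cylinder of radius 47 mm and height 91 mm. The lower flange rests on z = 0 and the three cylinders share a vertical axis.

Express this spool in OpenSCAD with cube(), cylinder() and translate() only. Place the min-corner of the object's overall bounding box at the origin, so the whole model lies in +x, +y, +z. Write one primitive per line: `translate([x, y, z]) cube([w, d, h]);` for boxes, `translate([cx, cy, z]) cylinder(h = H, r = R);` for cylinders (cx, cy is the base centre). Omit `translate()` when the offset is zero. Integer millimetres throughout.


translate([73, 73, 0]) cylinder(h = 7, r = 73);
translate([73, 73, 7]) cylinder(h = 91, r = 47);
translate([73, 73, 98]) cylinder(h = 7, r = 73);


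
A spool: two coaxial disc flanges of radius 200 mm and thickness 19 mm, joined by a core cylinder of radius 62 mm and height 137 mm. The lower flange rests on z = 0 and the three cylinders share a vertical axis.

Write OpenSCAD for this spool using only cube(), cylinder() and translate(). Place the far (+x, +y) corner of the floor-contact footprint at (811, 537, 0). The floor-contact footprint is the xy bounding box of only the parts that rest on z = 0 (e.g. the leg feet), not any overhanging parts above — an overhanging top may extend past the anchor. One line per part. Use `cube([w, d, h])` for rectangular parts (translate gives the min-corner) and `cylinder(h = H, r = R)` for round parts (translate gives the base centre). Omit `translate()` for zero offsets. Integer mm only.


translate([611, 337, 0]) cylinder(h = 19, r = 200);
translate([611, 337, 19]) cylinder(h = 137, r = 62);
translate([611, 337, 156]) cylinder(h = 19, r = 200);


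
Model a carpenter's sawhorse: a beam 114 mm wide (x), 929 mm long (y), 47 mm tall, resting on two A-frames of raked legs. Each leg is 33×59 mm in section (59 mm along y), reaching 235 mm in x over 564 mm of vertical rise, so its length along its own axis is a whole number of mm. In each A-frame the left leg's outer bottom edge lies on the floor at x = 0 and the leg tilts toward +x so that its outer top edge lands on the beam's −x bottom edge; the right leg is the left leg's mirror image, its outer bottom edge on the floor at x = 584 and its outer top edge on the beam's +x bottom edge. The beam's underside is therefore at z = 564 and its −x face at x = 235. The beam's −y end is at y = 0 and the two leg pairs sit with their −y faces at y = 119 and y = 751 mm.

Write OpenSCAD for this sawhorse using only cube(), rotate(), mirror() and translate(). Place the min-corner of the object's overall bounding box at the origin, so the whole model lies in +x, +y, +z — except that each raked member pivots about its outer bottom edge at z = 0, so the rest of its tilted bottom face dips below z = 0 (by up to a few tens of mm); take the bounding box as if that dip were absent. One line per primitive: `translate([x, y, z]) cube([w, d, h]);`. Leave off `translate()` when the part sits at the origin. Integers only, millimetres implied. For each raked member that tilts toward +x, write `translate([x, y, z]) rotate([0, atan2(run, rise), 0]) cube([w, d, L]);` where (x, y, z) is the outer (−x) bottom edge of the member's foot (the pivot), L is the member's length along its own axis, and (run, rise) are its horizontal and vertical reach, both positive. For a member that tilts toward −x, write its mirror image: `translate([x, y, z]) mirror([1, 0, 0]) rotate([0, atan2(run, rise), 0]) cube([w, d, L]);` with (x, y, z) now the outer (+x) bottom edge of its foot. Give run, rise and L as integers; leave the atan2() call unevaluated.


translate([235, 0, 564]) cube([114, 929, 47]);
translate([0, 119, 0]) rotate([0, atan2(235, 564), 0]) cube([33, 59, 611]);
translate([584, 119, 0]) mirror([1, 0, 0]) rotate([0, atan2(235, 564), 0]) cube([33, 59, 611]);
translate([0, 751, 0]) rotate([0, atan2(235, 564), 0]) cube([33, 59, 611]);
translate([584, 751, 0]) mirror([1, 0, 0]) rotate([0, atan2(235, 564), 0]) cube([33, 59, 611]);


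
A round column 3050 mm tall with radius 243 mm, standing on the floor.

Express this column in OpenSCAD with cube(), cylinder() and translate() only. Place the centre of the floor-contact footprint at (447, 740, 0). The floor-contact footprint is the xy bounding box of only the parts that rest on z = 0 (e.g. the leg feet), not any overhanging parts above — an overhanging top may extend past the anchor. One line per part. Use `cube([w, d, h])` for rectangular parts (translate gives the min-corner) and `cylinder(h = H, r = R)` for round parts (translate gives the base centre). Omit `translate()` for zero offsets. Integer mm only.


translate([447, 740, 0]) cylinder(h = 3050, r = 243);


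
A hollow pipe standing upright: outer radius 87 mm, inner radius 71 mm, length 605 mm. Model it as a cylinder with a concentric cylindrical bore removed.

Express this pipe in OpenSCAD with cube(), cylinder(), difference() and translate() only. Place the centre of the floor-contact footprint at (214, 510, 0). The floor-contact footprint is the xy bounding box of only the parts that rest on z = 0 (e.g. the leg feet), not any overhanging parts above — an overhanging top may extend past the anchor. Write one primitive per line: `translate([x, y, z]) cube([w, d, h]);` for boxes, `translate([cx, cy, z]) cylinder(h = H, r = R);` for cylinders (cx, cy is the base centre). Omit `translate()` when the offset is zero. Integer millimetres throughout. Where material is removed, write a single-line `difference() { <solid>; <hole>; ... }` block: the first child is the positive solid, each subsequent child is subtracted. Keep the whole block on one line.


difference() { translate([214, 510, 0]) cylinder(h = 605, r = 87); translate([214, 510, 0]) cylinder(h = 605, r = 71); }


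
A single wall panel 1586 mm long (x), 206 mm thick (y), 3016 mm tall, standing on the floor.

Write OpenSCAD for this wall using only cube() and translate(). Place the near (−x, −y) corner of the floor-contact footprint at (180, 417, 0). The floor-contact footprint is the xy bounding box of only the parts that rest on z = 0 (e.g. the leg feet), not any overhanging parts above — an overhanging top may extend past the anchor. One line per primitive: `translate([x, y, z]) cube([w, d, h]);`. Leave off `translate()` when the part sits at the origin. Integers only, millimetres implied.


translate([180, 417, 0]) cube([1586, 206, 3016]);


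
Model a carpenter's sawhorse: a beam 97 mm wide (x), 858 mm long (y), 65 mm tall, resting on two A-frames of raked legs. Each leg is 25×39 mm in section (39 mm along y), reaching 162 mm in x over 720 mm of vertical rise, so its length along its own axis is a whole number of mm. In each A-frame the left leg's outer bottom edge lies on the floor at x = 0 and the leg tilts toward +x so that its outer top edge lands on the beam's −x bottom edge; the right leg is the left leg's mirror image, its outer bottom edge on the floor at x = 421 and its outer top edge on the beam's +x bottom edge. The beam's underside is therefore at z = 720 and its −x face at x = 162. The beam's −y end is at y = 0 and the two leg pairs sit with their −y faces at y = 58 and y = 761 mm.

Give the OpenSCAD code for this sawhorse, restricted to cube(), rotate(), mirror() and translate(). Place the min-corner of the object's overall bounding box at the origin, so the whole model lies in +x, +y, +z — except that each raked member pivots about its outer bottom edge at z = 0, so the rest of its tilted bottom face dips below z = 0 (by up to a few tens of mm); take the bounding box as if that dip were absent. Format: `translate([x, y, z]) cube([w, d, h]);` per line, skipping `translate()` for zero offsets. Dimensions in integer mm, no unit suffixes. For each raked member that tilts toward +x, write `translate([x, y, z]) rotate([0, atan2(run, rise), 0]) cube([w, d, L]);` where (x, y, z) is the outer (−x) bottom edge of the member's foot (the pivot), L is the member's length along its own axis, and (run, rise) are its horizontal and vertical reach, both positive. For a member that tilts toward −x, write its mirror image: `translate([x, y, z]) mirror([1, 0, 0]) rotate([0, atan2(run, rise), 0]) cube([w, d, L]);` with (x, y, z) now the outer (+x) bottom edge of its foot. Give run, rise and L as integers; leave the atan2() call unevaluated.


translate([162, 0, 720]) cube([97, 858, 65]);
translate([0, 58, 0]) rotate([0, atan2(162, 720), 0]) cube([25, 39, 738]);
translate([421, 58, 0]) mirror([1, 0, 0]) rotate([0, atan2(162, 720), 0]) cube([25, 39, 738]);
translate([0, 761, 0]) rotate([0, atan2(162, 720), 0]) cube([25, 39, 738]);
translate([421, 761, 0]) mirror([1, 0, 0]) rotate([0, atan2(162, 720), 0]) cube([25, 39, 738]);
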